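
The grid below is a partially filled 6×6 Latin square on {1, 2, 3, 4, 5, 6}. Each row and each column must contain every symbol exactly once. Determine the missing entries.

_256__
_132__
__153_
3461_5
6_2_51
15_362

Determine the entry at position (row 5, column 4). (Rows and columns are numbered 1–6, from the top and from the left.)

4

Cell (r1,c1): row 1 has {2,5,6}; column 1 has {1,3,6} → 4.
Cell (r1,c5): row 1 has {2,4,5,6}; column 5 has {3,5,6} → 1.
Cell (r1,c6): row 1 has {1,2,4,5,6}; column 6 has {1,2,5} → 3.
Cell (r2,c1): row 2 has {1,2,3}; column 1 has {1,3,4,6} → 5.
Cell (r2,c5): row 2 has {1,2,3,5}; column 5 has {1,3,5,6} → 4.
Cell (r2,c6): row 2 has {1,2,3,4,5}; column 6 has {1,2,3,5} → 6.
Cell (r3,c1): row 3 has {1,3,5}; column 1 has {1,3,4,5,6} → 2.
Cell (r3,c2): row 3 has {1,2,3,5}; column 2 has {1,2,4,5} → 6.
Cell (r3,c6): row 3 has {1,2,3,5,6}; column 6 has {1,2,3,5,6} → 4.
Cell (r4,c5): row 4 has {1,3,4,5,6}; column 5 has {1,3,4,5,6} → 2.
Cell (r5,c2): row 5 has {1,2,5,6}; column 2 has {1,2,4,5,6} → 3.
Cell (r5,c4): row 5 has {1,2,3,5,6}; column 4 has {1,2,3,5,6} → 4.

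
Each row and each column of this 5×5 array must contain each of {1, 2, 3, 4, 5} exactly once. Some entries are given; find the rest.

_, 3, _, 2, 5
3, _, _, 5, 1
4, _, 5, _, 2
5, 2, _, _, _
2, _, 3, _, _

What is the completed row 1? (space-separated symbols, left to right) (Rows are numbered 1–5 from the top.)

At row 1, column 1: row 1 has {2,3,5}; column 1 has {2,3,4,5}; that leaves 1.
At row 1, column 3: row 1 has {1,2,3,5}; column 3 has {3,5}; that leaves 4.

1 3 4 2 5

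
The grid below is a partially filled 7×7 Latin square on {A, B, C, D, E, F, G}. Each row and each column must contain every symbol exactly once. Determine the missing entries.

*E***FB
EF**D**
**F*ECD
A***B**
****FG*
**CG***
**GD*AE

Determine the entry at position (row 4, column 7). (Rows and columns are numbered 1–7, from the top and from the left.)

row 2 has {D,E,F}; column 6 has {A,C,F,G} — only B is left for (r2,c6).
row 6 has {C,G}; column 5 has {B,D,E,F} — only A is left for (r6,c5).
row 6 has {A,C,G}; column 7 has {B,D,E} — only F is left for (r6,c7).
row 7 has {A,D,E,G}; column 5 has {A,B,D,E,F} — only C is left for (r7,c5).
row 1 has {B,E,F}; column 5 has {A,B,C,D,E,F} — only G is left for (r1,c5).
row 2 has {B,D,E,F}; column 3 has {C,F,G} — only A is left for (r2,c3).
row 2 has {A,B,D,E,F}; column 4 has {D,G} — only C is left for (r2,c4).
row 2 has {A,B,C,D,E,F}; column 7 has {B,D,E,F} — only G is left for (r2,c7).
row 4 has {A,B}; column 7 has {B,D,E,F,G} — only C is left for (r4,c7).

C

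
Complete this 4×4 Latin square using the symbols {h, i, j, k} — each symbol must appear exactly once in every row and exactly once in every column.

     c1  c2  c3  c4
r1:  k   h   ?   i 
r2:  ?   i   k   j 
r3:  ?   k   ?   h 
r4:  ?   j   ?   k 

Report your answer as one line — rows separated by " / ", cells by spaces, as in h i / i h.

k h j i / h i k j / j k i h / i j h k

At row 1, column 3: row 1 has {h,i,k}; column 3 has {k}; that leaves j.
At row 2, column 1: row 2 has {i,j,k}; column 1 has {k}; that leaves h.
At row 3, column 3: row 3 has {h,k}; column 3 has {j,k}; that leaves i.
At row 4, column 1: row 4 has {j,k}; column 1 has {h,k}; that leaves i.
At row 4, column 3: row 4 has {i,j,k}; column 3 has {i,j,k}; that leaves h.
At row 3, column 1: row 3 has {h,i,k}; column 1 has {h,i,k}; that leaves j.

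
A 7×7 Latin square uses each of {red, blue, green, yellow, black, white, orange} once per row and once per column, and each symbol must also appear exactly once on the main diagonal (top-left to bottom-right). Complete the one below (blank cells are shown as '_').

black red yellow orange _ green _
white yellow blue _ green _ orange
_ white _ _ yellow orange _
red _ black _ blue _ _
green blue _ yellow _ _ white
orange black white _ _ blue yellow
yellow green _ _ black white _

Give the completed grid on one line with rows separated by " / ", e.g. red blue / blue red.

black red yellow orange white green blue / white yellow blue black green red orange / blue white green red yellow orange black / red orange black white blue yellow green / green blue red yellow orange black white / orange black white green red blue yellow / yellow green orange blue black white red

(r1,c5) = white
(r1,c7) = blue
(r3,c1) = blue
(r4,c2) = orange
(r4,c6) = yellow
(r4,c7) = green
(r6,c5) = red
(r7,c7) = red
(r3,c3) = green
(r3,c7) = black
(r4,c4) = white
(r5,c5) = orange
(r6,c4) = green
(r7,c3) = orange
(r7,c4) = blue
(r3,c4) = red
(r5,c3) = red
(r5,c6) = black
(r2,c4) = black
(r2,c6) = red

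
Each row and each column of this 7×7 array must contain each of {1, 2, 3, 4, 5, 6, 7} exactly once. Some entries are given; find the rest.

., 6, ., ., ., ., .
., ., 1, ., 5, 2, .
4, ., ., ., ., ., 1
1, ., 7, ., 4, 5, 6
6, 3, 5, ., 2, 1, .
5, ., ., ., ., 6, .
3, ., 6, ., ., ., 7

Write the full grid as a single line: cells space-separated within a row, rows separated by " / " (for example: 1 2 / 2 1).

(r2,c1) = 7
(r2,c2) = 4
(r2,c7) = 3
(r4,c2) = 2
(r4,c4) = 3
(r5,c7) = 4
(r6,c7) = 2
(r7,c5) = 1
(r7,c6) = 4
(r1,c1) = 2
(r1,c7) = 5
(r2,c4) = 6
(r5,c4) = 7
(r7,c2) = 5
(r7,c4) = 2
(r3,c2) = 7
(r3,c4) = 5
(r3,c6) = 3
(r6,c2) = 1
(r6,c4) = 4
(r1,c4) = 1
(r1,c6) = 7
(r3,c3) = 2
(r3,c5) = 6
(r6,c3) = 3
(r6,c5) = 7
(r1,c3) = 4
(r1,c5) = 3

2 6 4 1 3 7 5 / 7 4 1 6 5 2 3 / 4 7 2 5 6 3 1 / 1 2 7 3 4 5 6 / 6 3 5 7 2 1 4 / 5 1 3 4 7 6 2 / 3 5 6 2 1 4 7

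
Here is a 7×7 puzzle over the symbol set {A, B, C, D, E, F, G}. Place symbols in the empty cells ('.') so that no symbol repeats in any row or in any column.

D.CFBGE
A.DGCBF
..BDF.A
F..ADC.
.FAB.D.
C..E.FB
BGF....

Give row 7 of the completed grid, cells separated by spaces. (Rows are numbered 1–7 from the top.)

B G F C E A D

(r1,c2) = A
(r2,c2) = E
(r3,c2) = C
(r3,c6) = E
(r4,c2) = B
(r4,c7) = G
(r5,c7) = C
(r6,c2) = D
(r6,c3) = G
(r6,c5) = A
(r7,c4) = C
(r7,c5) = E
(r7,c6) = A
(r7,c7) = D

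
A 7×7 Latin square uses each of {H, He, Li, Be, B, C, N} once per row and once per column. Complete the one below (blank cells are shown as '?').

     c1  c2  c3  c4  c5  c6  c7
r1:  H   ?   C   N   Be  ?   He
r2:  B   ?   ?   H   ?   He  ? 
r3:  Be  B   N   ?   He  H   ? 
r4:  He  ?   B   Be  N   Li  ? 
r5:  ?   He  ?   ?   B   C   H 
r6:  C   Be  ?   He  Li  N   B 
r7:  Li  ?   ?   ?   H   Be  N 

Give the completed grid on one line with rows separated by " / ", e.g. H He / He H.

H Li C N Be B He / B N Li H C He Be / Be B N C He H Li / He H B Be N Li C / N He Be Li B C H / C Be H He Li N B / Li C He B H Be N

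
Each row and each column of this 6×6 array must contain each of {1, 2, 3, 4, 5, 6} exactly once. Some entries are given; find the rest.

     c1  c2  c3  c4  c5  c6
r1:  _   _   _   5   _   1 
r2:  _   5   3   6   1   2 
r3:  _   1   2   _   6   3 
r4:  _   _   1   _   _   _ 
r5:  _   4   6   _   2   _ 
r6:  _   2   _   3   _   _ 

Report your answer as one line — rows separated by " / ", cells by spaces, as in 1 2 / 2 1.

2 6 4 5 3 1 / 4 5 3 6 1 2 / 5 1 2 4 6 3 / 6 3 1 2 5 4 / 3 4 6 1 2 5 / 1 2 5 3 4 6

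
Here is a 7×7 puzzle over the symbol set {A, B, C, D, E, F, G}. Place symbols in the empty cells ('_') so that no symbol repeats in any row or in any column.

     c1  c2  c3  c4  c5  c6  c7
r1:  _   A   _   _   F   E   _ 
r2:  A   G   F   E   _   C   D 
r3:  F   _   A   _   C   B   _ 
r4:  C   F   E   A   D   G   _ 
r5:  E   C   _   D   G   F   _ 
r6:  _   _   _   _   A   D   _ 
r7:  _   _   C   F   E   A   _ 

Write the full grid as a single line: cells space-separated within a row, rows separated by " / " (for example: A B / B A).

Cell (r2,c5): row 2 has {A,C,D,E,F,G}; column 5 has {A,C,D,E,F,G} → B.
Cell (r3,c4): row 3 has {A,B,C,F}; column 4 has {A,D,E,F} → G.
Cell (r3,c7): row 3 has {A,B,C,F,G}; column 7 has {D} → E.
Cell (r4,c7): row 4 has {A,C,D,E,F,G}; column 7 has {D,E} → B.
Cell (r5,c3): row 5 has {C,D,E,F,G}; column 3 has {A,C,E,F} → B.
Cell (r5,c7): row 5 has {B,C,D,E,F,G}; column 7 has {B,D,E} → A.
Cell (r6,c3): row 6 has {A,D}; column 3 has {A,B,C,E,F} → G.
Cell (r7,c7): row 7 has {A,C,E,F}; column 7 has {A,B,D,E} → G.
Cell (r1,c3): row 1 has {A,E,F}; column 3 has {A,B,C,E,F,G} → D.
Cell (r1,c7): row 1 has {A,D,E,F}; column 7 has {A,B,D,E,G} → C.
Cell (r3,c2): row 3 has {A,B,C,E,F,G}; column 2 has {A,C,F,G} → D.
Cell (r6,c1): row 6 has {A,D,G}; column 1 has {A,C,E,F} → B.
Cell (r6,c2): row 6 has {A,B,D,G}; column 2 has {A,C,D,F,G} → E.
Cell (r6,c4): row 6 has {A,B,D,E,G}; column 4 has {A,D,E,F,G} → C.
Cell (r6,c7): row 6 has {A,B,C,D,E,G}; column 7 has {A,B,C,D,E,G} → F.
Cell (r7,c1): row 7 has {A,C,E,F,G}; column 1 has {A,B,C,E,F} → D.
Cell (r7,c2): row 7 has {A,C,D,E,F,G}; column 2 has {A,C,D,E,F,G} → B.
Cell (r1,c1): row 1 has {A,C,D,E,F}; column 1 has {A,B,C,D,E,F} → G.
Cell (r1,c4): row 1 has {A,C,D,E,F,G}; column 4 has {A,C,D,E,F,G} → B.

G A D B F E C / A G F E B C D / F D A G C B E / C F E A D G B / E C B D G F A / B E G C A D F / D B C F E A G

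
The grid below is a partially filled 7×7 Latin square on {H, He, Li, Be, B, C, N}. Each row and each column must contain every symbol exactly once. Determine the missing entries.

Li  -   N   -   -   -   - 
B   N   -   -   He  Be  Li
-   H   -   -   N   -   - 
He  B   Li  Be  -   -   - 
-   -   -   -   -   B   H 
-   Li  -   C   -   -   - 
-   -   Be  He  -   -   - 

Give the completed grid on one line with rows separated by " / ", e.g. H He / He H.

(r2,c4) = H
(r7,c2) = C
(r1,c4) = B
(r2,c3) = C
(r3,c4) = Li
(r5,c3) = He
(r5,c4) = N
(r3,c3) = B
(r5,c2) = Be
(r6,c3) = H
(r1,c2) = He
(r5,c1) = C
(r5,c5) = Li
(r3,c1) = Be
(r6,c1) = N
(r6,c6) = He
(r7,c1) = H
(r7,c5) = B
(r7,c7) = N
(r3,c6) = C
(r3,c7) = He
(r4,c7) = C
(r6,c5) = Be
(r6,c7) = B
(r7,c6) = Li
(r1,c6) = H
(r1,c7) = Be
(r4,c5) = H
(r4,c6) = N
(r1,c5) = C

Li He N B C H Be / B N C H He Be Li / Be H B Li N C He / He B Li Be H N C / C Be He N Li B H / N Li H C Be He B / H C Be He B Li N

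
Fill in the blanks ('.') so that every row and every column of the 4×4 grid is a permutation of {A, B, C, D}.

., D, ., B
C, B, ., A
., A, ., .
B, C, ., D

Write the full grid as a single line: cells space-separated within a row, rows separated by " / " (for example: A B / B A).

A D C B / C B D A / D A B C / B C A D

At row 1, column 1: row 1 has {B,D}; column 1 has {B,C}; that leaves A.
At row 1, column 3: row 1 has {A,B,D}; column 3 is empty so far; that leaves C.
At row 2, column 3: row 2 has {A,B,C}; column 3 has {C}; that leaves D.
At row 3, column 1: row 3 has {A}; column 1 has {A,B,C}; that leaves D.
At row 3, column 3: row 3 has {A,D}; column 3 has {C,D}; that leaves B.
At row 3, column 4: row 3 has {A,B,D}; column 4 has {A,B,D}; that leaves C.
At row 4, column 3: row 4 has {B,C,D}; column 3 has {B,C,D}; that leaves A.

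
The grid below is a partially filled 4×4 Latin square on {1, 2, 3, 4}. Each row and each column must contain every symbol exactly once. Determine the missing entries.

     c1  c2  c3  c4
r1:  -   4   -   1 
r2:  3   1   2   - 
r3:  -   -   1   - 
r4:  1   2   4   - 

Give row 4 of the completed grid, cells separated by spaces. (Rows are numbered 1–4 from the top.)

1 2 4 3

(r1,c1): row 1 has {1,4}; column 1 has {1,3}, so it must be 2.
(r1,c3): row 1 has {1,2,4}; column 3 has {1,2,4}, so it must be 3.
(r2,c4): row 2 has {1,2,3}; column 4 has {1}, so it must be 4.
(r3,c1): row 3 has {1}; column 1 has {1,2,3}, so it must be 4.
(r3,c2): row 3 has {1,4}; column 2 has {1,2,4}, so it must be 3.
(r3,c4): row 3 has {1,3,4}; column 4 has {1,4}, so it must be 2.
(r4,c4): row 4 has {1,2,4}; column 4 has {1,2,4}, so it must be 3.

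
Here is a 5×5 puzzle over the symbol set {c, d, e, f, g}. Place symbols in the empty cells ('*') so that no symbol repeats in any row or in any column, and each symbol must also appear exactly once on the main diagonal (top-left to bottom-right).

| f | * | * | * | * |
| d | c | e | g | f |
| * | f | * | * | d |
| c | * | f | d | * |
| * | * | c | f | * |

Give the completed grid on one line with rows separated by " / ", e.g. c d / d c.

f g d e c / d c e g f / e f g c d / c e f d g / g d c f e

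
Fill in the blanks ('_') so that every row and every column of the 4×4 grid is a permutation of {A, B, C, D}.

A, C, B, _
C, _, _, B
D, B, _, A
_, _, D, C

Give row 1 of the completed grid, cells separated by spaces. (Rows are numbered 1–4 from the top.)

(r1,c4) = D

A C B D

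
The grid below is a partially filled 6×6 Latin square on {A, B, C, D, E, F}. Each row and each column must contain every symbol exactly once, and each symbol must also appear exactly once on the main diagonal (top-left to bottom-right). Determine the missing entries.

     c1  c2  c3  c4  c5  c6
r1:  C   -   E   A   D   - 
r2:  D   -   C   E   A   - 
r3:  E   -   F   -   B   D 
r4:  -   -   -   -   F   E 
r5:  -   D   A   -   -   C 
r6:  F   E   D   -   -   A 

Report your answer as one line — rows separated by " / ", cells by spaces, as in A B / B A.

C F E A D B / D B C E A F / E A F C B D / A C B D F E / B D A F E C / F E D B C A

(r2,c2) = B
(r2,c6) = F
(r3,c4) = C
(r4,c3) = B
(r4,c4) = D
(r5,c1) = B
(r5,c4) = F
(r5,c5) = E
(r6,c4) = B
(r6,c5) = C
(r1,c2) = F
(r1,c6) = B
(r3,c2) = A
(r4,c1) = A
(r4,c2) = C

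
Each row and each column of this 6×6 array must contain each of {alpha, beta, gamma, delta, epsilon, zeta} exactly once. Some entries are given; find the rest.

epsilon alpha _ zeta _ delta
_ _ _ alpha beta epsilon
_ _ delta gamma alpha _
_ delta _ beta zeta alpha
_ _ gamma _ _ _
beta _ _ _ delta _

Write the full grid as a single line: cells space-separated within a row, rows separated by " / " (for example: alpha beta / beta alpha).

epsilon alpha beta zeta gamma delta / delta gamma zeta alpha beta epsilon / zeta epsilon delta gamma alpha beta / gamma delta epsilon beta zeta alpha / alpha beta gamma delta epsilon zeta / beta zeta alpha epsilon delta gamma

row 1 has {alpha,delta,epsilon,zeta}; column 3 has {gamma,delta} — only beta is left for (r1,c3).
row 1 has {alpha,beta,delta,epsilon,zeta}; column 5 has {alpha,beta,delta,zeta} — only gamma is left for (r1,c5).
row 2 has {alpha,beta,epsilon}; column 3 has {beta,gamma,delta} — only zeta is left for (r2,c3).
row 3 has {alpha,gamma,delta}; column 1 has {beta,epsilon} — only zeta is left for (r3,c1).
row 3 has {alpha,gamma,delta,zeta}; column 6 has {alpha,delta,epsilon} — only beta is left for (r3,c6).
row 4 has {alpha,beta,delta,zeta}; column 1 has {beta,epsilon,zeta} — only gamma is left for (r4,c1).
row 4 has {alpha,beta,gamma,delta,zeta}; column 3 has {beta,gamma,delta,zeta} — only epsilon is left for (r4,c3).
row 5 has {gamma}; column 5 has {alpha,beta,gamma,delta,zeta} — only epsilon is left for (r5,c5).
row 5 has {gamma,epsilon}; column 6 has {alpha,beta,delta,epsilon} — only zeta is left for (r5,c6).
row 6 has {beta,delta}; column 3 has {beta,gamma,delta,epsilon,zeta} — only alpha is left for (r6,c3).
row 6 has {alpha,beta,delta}; column 4 has {alpha,beta,gamma,zeta} — only epsilon is left for (r6,c4).
row 6 has {alpha,beta,delta,epsilon}; column 6 has {alpha,beta,delta,epsilon,zeta} — only gamma is left for (r6,c6).
row 2 has {alpha,beta,epsilon,zeta}; column 1 has {beta,gamma,epsilon,zeta} — only delta is left for (r2,c1).
row 2 has {alpha,beta,delta,epsilon,zeta}; column 2 has {alpha,delta} — only gamma is left for (r2,c2).
row 3 has {alpha,beta,gamma,delta,zeta}; column 2 has {alpha,gamma,delta} — only epsilon is left for (r3,c2).
row 5 has {gamma,epsilon,zeta}; column 1 has {beta,gamma,delta,epsilon,zeta} — only alpha is left for (r5,c1).
row 5 has {alpha,gamma,epsilon,zeta}; column 2 has {alpha,gamma,delta,epsilon} — only beta is left for (r5,c2).
row 5 has {alpha,beta,gamma,epsilon,zeta}; column 4 has {alpha,beta,gamma,epsilon,zeta} — only delta is left for (r5,c4).
row 6 has {alpha,beta,gamma,delta,epsilon}; column 2 has {alpha,beta,gamma,delta,epsilon} — only zeta is left for (r6,c2).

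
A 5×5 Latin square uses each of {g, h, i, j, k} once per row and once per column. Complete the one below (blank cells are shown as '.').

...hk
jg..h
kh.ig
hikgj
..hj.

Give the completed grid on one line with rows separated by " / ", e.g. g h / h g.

(r1,c2) = j
(r2,c3) = i
(r2,c4) = k
(r3,c3) = j
(r5,c2) = k
(r5,c5) = i
(r1,c3) = g
(r5,c1) = g
(r1,c1) = i

i j g h k / j g i k h / k h j i g / h i k g j / g k h j i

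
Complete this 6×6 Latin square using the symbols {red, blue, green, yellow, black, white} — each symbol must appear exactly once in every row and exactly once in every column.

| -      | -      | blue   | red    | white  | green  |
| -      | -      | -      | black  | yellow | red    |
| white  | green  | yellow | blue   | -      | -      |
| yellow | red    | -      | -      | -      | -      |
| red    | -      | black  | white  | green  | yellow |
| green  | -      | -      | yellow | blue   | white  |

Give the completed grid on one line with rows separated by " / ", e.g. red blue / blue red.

At row 1, column 1: row 1 has {red,blue,green,white}; column 1 has {red,green,yellow,white}; that leaves black.
At row 1, column 2: row 1 has {red,blue,green,black,white}; column 2 has {red,green}; that leaves yellow.
At row 2, column 1: row 2 has {red,yellow,black}; column 1 has {red,green,yellow,black,white}; that leaves blue.
At row 2, column 2: row 2 has {red,blue,yellow,black}; column 2 has {red,green,yellow}; that leaves white.
At row 2, column 3: row 2 has {red,blue,yellow,black,white}; column 3 has {blue,yellow,black}; that leaves green.
At row 3, column 6: row 3 has {blue,green,yellow,white}; column 6 has {red,green,yellow,white}; that leaves black.
At row 4, column 3: row 4 has {red,yellow}; column 3 has {blue,green,yellow,black}; that leaves white.
At row 4, column 4: row 4 has {red,yellow,white}; column 4 has {red,blue,yellow,black,white}; that leaves green.
At row 4, column 5: row 4 has {red,green,yellow,white}; column 5 has {blue,green,yellow,white}; that leaves black.
At row 4, column 6: row 4 has {red,green,yellow,black,white}; column 6 has {red,green,yellow,black,white}; that leaves blue.
At row 5, column 2: row 5 has {red,green,yellow,black,white}; column 2 has {red,green,yellow,white}; that leaves blue.
At row 6, column 2: row 6 has {blue,green,yellow,white}; column 2 has {red,blue,green,yellow,white}; that leaves black.
At row 6, column 3: row 6 has {blue,green,yellow,black,white}; column 3 has {blue,green,yellow,black,white}; that leaves red.
At row 3, column 5: row 3 has {blue,green,yellow,black,white}; column 5 has {blue,green,yellow,black,white}; that leaves red.

black yellow blue red white green / blue white green black yellow red / white green yellow blue red black / yellow red white green black blue / red blue black white green yellow / green black red yellow blue white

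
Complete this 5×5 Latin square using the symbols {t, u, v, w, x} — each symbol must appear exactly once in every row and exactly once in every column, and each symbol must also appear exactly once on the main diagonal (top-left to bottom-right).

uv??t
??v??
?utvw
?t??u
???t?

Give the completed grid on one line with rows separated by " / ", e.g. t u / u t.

u v x w t / t w v u x / x u t v w / v t w x u / w x u t v

(r2,c5) = x
(r3,c1) = x
(r5,c5) = v
(r2,c2) = w
(r2,c4) = u
(r4,c4) = x
(r5,c1) = w
(r5,c2) = x
(r5,c3) = u
(r1,c4) = w
(r2,c1) = t
(r4,c1) = v
(r4,c3) = w
(r1,c3) = x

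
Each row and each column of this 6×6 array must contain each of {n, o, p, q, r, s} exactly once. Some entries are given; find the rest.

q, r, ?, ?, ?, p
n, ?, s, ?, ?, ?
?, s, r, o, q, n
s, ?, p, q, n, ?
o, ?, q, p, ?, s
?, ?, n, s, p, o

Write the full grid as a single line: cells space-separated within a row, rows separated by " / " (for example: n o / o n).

row 1 has {p,q,r}; column 3 has {n,p,q,r,s} — only o is left for (r1,c3).
row 1 has {o,p,q,r}; column 4 has {o,p,q,s} — only n is left for (r1,c4).
row 1 has {n,o,p,q,r}; column 5 has {n,p,q} — only s is left for (r1,c5).
row 2 has {n,s}; column 4 has {n,o,p,q,s} — only r is left for (r2,c4).
row 2 has {n,r,s}; column 5 has {n,p,q,s} — only o is left for (r2,c5).
row 2 has {n,o,r,s}; column 6 has {n,o,p,s} — only q is left for (r2,c6).
row 3 has {n,o,q,r,s}; column 1 has {n,o,q,s} — only p is left for (r3,c1).
row 4 has {n,p,q,s}; column 2 has {r,s} — only o is left for (r4,c2).
row 4 has {n,o,p,q,s}; column 6 has {n,o,p,q,s} — only r is left for (r4,c6).
row 5 has {o,p,q,s}; column 2 has {o,r,s} — only n is left for (r5,c2).
row 5 has {n,o,p,q,s}; column 5 has {n,o,p,q,s} — only r is left for (r5,c5).
row 6 has {n,o,p,s}; column 1 has {n,o,p,q,s} — only r is left for (r6,c1).
row 6 has {n,o,p,r,s}; column 2 has {n,o,r,s} — only q is left for (r6,c2).
row 2 has {n,o,q,r,s}; column 2 has {n,o,q,r,s} — only p is left for (r2,c2).

q r o n s p / n p s r o q / p s r o q n / s o p q n r / o n q p r s / r q n s p o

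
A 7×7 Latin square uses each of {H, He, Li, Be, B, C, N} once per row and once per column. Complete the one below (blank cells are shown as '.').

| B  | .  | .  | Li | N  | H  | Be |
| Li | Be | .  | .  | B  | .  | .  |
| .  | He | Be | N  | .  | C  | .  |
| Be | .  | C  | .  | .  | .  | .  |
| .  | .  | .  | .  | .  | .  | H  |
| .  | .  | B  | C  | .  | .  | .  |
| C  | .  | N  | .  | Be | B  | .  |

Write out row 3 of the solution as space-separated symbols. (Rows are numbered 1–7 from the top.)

H He Be N Li C B

Cell (r1,c2): row 1 has {H,Li,Be,B,N}; column 2 has {He,Be} → C.
Cell (r1,c3): row 1 has {H,Li,Be,B,C,N}; column 3 has {Be,B,C,N} → He.
Cell (r2,c3): row 2 has {Li,Be,B}; column 3 has {He,Be,B,C,N} → H.
Cell (r2,c4): row 2 has {H,Li,Be,B}; column 4 has {Li,C,N} → He.
Cell (r2,c6): row 2 has {H,He,Li,Be,B}; column 6 has {H,B,C} → N.
Cell (r2,c7): row 2 has {H,He,Li,Be,B,N}; column 7 has {H,Be} → C.
Cell (r3,c1): row 3 has {He,Be,C,N}; column 1 has {Li,Be,B,C} → H.
Cell (r3,c5): row 3 has {H,He,Be,C,N}; column 5 has {Be,B,N} → Li.
Cell (r3,c7): row 3 has {H,He,Li,Be,C,N}; column 7 has {H,Be,C} → B.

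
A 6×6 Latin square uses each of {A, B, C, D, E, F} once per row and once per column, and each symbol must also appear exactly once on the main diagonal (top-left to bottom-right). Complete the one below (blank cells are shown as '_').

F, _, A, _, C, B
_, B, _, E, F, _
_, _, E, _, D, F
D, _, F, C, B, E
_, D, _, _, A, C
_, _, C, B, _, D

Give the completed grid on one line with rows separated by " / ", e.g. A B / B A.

F E A D C B / C B D E F A / B C E A D F / D A F C B E / E D B F A C / A F C B E D

At row 1, column 2: row 1 has {A,B,C,F}; column 2 has {B,D}; that leaves E.
At row 1, column 4: row 1 has {A,B,C,E,F}; column 4 has {B,C,E}; that leaves D.
At row 2, column 3: row 2 has {B,E,F}; column 3 has {A,C,E,F}; that leaves D.
At row 2, column 6: row 2 has {B,D,E,F}; column 6 has {B,C,D,E,F}; that leaves A.
At row 3, column 4: row 3 has {D,E,F}; column 4 has {B,C,D,E}; that leaves A.
At row 4, column 2: row 4 has {B,C,D,E,F}; column 2 has {B,D,E}; that leaves A.
At row 5, column 3: row 5 has {A,C,D}; column 3 has {A,C,D,E,F}; that leaves B.
At row 5, column 4: row 5 has {A,B,C,D}; column 4 has {A,B,C,D,E}; that leaves F.
At row 6, column 2: row 6 has {B,C,D}; column 2 has {A,B,D,E}; that leaves F.
At row 6, column 5: row 6 has {B,C,D,F}; column 5 has {A,B,C,D,F}; that leaves E.
At row 2, column 1: row 2 has {A,B,D,E,F}; column 1 has {D,F}; that leaves C.
At row 3, column 1: row 3 has {A,D,E,F}; column 1 has {C,D,F}; that leaves B.
At row 3, column 2: row 3 has {A,B,D,E,F}; column 2 has {A,B,D,E,F}; that leaves C.
At row 5, column 1: row 5 has {A,B,C,D,F}; column 1 has {B,C,D,F}; that leaves E.
At row 6, column 1: row 6 has {B,C,D,E,F}; column 1 has {B,C,D,E,F}; that leaves A.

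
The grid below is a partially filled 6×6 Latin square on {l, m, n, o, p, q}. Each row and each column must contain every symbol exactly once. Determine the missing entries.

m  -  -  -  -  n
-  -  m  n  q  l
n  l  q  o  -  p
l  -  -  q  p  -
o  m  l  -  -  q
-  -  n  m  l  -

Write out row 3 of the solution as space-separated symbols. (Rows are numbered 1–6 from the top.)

n l q o m p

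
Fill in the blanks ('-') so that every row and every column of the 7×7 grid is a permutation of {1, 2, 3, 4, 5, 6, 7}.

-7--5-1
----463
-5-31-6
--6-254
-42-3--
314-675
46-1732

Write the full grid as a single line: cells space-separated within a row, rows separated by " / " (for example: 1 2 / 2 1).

(r1,c3): row 1 has {1,5,7}; column 3 has {2,4,6}, so it must be 3.
(r2,c2): row 2 has {3,4,6}; column 2 has {1,4,5,6,7}, so it must be 2.
(r3,c3): row 3 has {1,3,5,6}; column 3 has {2,3,4,6}, so it must be 7.
(r4,c2): row 4 has {2,4,5,6}; column 2 has {1,2,4,5,6,7}, so it must be 3.
(r4,c4): row 4 has {2,3,4,5,6}; column 4 has {1,3}, so it must be 7.
(r5,c6): row 5 has {2,3,4}; column 6 has {3,5,6,7}, so it must be 1.
(r5,c7): row 5 has {1,2,3,4}; column 7 has {1,2,3,4,5,6}, so it must be 7.
(r6,c4): row 6 has {1,3,4,5,6,7}; column 4 has {1,3,7}, so it must be 2.
(r7,c3): row 7 has {1,2,3,4,6,7}; column 3 has {2,3,4,6,7}, so it must be 5.
(r2,c3): row 2 has {2,3,4,6}; column 3 has {2,3,4,5,6,7}, so it must be 1.
(r2,c4): row 2 has {1,2,3,4,6}; column 4 has {1,2,3,7}, so it must be 5.
(r3,c1): row 3 has {1,3,5,6,7}; column 1 has {3,4}, so it must be 2.
(r3,c6): row 3 has {1,2,3,5,6,7}; column 6 has {1,3,5,6,7}, so it must be 4.
(r4,c1): row 4 has {2,3,4,5,6,7}; column 1 has {2,3,4}, so it must be 1.
(r5,c4): row 5 has {1,2,3,4,7}; column 4 has {1,2,3,5,7}, so it must be 6.
(r1,c1): row 1 has {1,3,5,7}; column 1 has {1,2,3,4}, so it must be 6.
(r1,c4): row 1 has {1,3,5,6,7}; column 4 has {1,2,3,5,6,7}, so it must be 4.
(r1,c6): row 1 has {1,3,4,5,6,7}; column 6 has {1,3,4,5,6,7}, so it must be 2.
(r2,c1): row 2 has {1,2,3,4,5,6}; column 1 has {1,2,3,4,6}, so it must be 7.
(r5,c1): row 5 has {1,2,3,4,6,7}; column 1 has {1,2,3,4,6,7}, so it must be 5.

6 7 3 4 5 2 1 / 7 2 1 5 4 6 3 / 2 5 7 3 1 4 6 / 1 3 6 7 2 5 4 / 5 4 2 6 3 1 7 / 3 1 4 2 6 7 5 / 4 6 5 1 7 3 2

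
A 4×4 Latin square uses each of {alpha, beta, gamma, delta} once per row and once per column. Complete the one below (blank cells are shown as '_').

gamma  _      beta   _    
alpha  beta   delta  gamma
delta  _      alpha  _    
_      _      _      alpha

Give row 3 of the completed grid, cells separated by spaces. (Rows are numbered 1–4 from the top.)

delta gamma alpha beta

(r1,c4) = delta
(r3,c2) = gamma
(r3,c4) = beta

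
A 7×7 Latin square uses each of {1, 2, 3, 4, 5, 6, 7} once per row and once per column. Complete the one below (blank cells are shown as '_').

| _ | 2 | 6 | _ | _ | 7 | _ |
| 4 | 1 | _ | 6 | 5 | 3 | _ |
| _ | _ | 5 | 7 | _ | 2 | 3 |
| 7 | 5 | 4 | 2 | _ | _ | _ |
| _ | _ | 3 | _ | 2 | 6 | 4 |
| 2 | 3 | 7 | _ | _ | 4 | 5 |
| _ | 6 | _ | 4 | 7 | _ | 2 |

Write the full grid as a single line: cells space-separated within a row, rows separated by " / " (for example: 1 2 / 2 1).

5 2 6 3 4 7 1 / 4 1 2 6 5 3 7 / 6 4 5 7 1 2 3 / 7 5 4 2 3 1 6 / 1 7 3 5 2 6 4 / 2 3 7 1 6 4 5 / 3 6 1 4 7 5 2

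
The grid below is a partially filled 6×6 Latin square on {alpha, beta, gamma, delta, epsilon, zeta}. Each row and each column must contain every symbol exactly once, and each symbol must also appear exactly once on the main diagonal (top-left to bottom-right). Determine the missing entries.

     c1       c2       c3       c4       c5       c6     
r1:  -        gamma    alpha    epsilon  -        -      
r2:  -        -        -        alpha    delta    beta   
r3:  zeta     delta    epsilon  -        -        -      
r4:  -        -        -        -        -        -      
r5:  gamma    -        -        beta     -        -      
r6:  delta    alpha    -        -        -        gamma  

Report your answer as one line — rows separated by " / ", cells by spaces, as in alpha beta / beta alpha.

(r1,c1): row 1 has {alpha,gamma,epsilon}; column 1 has {gamma,delta,zeta}; the diagonal has {gamma,epsilon}, so it must be beta.
(r1,c5): row 1 has {alpha,beta,gamma,epsilon}; column 5 has {delta}, so it must be zeta.
(r1,c6): row 1 has {alpha,beta,gamma,epsilon,zeta}; column 6 has {beta,gamma}, so it must be delta.
(r2,c1): row 2 has {alpha,beta,delta}; column 1 has {beta,gamma,delta,zeta}, so it must be epsilon.
(r2,c2): row 2 has {alpha,beta,delta,epsilon}; column 2 has {alpha,gamma,delta}; the diagonal has {beta,gamma,epsilon}, so it must be zeta.
(r2,c3): row 2 has {alpha,beta,delta,epsilon,zeta}; column 3 has {alpha,epsilon}, so it must be gamma.
(r3,c4): row 3 has {delta,epsilon,zeta}; column 4 has {alpha,beta,epsilon}, so it must be gamma.
(r3,c6): row 3 has {gamma,delta,epsilon,zeta}; column 6 has {beta,gamma,delta}, so it must be alpha.
(r4,c1): row 4 is empty so far; column 1 has {beta,gamma,delta,epsilon,zeta}, so it must be alpha.
(r4,c4): row 4 has {alpha}; column 4 has {alpha,beta,gamma,epsilon}; the diagonal has {beta,gamma,epsilon,zeta}, so it must be delta.
(r5,c2): row 5 has {beta,gamma}; column 2 has {alpha,gamma,delta,zeta}, so it must be epsilon.
(r5,c5): row 5 has {beta,gamma,epsilon}; column 5 has {delta,zeta}; the diagonal has {beta,gamma,delta,epsilon,zeta}, so it must be alpha.
(r5,c6): row 5 has {alpha,beta,gamma,epsilon}; column 6 has {alpha,beta,gamma,delta}, so it must be zeta.
(r6,c4): row 6 has {alpha,gamma,delta}; column 4 has {alpha,beta,gamma,delta,epsilon}, so it must be zeta.
(r3,c5): row 3 has {alpha,gamma,delta,epsilon,zeta}; column 5 has {alpha,delta,zeta}, so it must be beta.
(r4,c2): row 4 has {alpha,delta}; column 2 has {alpha,gamma,delta,epsilon,zeta}, so it must be beta.
(r4,c3): row 4 has {alpha,beta,delta}; column 3 has {alpha,gamma,epsilon}, so it must be zeta.
(r4,c6): row 4 has {alpha,beta,delta,zeta}; column 6 has {alpha,beta,gamma,delta,zeta}, so it must be epsilon.
(r5,c3): row 5 has {alpha,beta,gamma,epsilon,zeta}; column 3 has {alpha,gamma,epsilon,zeta}, so it must be delta.
(r6,c3): row 6 has {alpha,gamma,delta,zeta}; column 3 has {alpha,gamma,delta,epsilon,zeta}, so it must be beta.
(r6,c5): row 6 has {alpha,beta,gamma,delta,zeta}; column 5 has {alpha,beta,delta,zeta}, so it must be epsilon.
(r4,c5): row 4 has {alpha,beta,delta,epsilon,zeta}; column 5 has {alpha,beta,delta,epsilon,zeta}, so it must be gamma.

beta gamma alpha epsilon zeta delta / epsilon zeta gamma alpha delta beta / zeta delta epsilon gamma beta alpha / alpha beta zeta delta gamma epsilon / gamma epsilon delta beta alpha zeta / delta alpha beta zeta epsilon gamma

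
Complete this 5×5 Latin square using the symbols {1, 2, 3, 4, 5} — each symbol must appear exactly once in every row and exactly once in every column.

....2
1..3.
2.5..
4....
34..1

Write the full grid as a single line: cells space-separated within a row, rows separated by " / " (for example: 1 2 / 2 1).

5 1 3 4 2 / 1 2 4 3 5 / 2 3 5 1 4 / 4 5 1 2 3 / 3 4 2 5 1

row 1 has {2}; column 1 has {1,2,3,4} — only 5 is left for (r1,c1).
row 5 has {1,3,4}; column 3 has {5} — only 2 is left for (r5,c3).
row 5 has {1,2,3,4}; column 4 has {3} — only 5 is left for (r5,c4).
row 2 has {1,3}; column 3 has {2,5} — only 4 is left for (r2,c3).
row 2 has {1,3,4}; column 5 has {1,2} — only 5 is left for (r2,c5).
row 4 has {4}; column 5 has {1,2,5} — only 3 is left for (r4,c5).
row 2 has {1,3,4,5}; column 2 has {4} — only 2 is left for (r2,c2).
row 3 has {2,5}; column 5 has {1,2,3,5} — only 4 is left for (r3,c5).
row 4 has {3,4}; column 3 has {2,4,5} — only 1 is left for (r4,c3).
row 4 has {1,3,4}; column 4 has {3,5} — only 2 is left for (r4,c4).
row 1 has {2,5}; column 3 has {1,2,4,5} — only 3 is left for (r1,c3).
row 3 has {2,4,5}; column 4 has {2,3,5} — only 1 is left for (r3,c4).
row 4 has {1,2,3,4}; column 2 has {2,4} — only 5 is left for (r4,c2).
row 1 has {2,3,5}; column 2 has {2,4,5} — only 1 is left for (r1,c2).
row 1 has {1,2,3,5}; column 4 has {1,2,3,5} — only 4 is left for (r1,c4).
row 3 has {1,2,4,5}; column 2 has {1,2,4,5} — only 3 is left for (r3,c2).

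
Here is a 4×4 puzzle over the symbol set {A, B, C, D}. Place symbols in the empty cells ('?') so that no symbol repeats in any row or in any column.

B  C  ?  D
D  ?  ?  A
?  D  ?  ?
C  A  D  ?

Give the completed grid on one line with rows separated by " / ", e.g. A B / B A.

B C A D / D B C A / A D B C / C A D B

(r1,c3) = A
(r2,c2) = B
(r2,c3) = C
(r3,c1) = A
(r3,c3) = B
(r3,c4) = C
(r4,c4) = B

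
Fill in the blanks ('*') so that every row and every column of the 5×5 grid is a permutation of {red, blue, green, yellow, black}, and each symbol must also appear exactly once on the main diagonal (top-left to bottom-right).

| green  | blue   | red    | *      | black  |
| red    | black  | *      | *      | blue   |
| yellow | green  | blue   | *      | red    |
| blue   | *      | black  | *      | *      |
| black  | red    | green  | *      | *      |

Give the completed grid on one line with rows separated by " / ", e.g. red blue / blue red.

green blue red yellow black / red black yellow green blue / yellow green blue black red / blue yellow black red green / black red green blue yellow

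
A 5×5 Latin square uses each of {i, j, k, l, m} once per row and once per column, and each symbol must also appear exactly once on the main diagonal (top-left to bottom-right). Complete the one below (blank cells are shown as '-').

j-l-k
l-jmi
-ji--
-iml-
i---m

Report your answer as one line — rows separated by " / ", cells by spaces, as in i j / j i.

j m l i k / l k j m i / m j i k l / k i m l j / i l k j m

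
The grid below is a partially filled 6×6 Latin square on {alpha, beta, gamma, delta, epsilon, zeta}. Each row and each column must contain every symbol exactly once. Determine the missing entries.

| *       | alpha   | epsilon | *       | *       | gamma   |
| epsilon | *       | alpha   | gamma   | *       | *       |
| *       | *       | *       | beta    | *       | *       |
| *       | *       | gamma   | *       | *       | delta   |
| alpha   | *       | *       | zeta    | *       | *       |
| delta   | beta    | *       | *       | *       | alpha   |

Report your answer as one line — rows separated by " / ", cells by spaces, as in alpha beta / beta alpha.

zeta alpha epsilon delta beta gamma / epsilon delta alpha gamma zeta beta / gamma epsilon delta beta alpha zeta / beta zeta gamma alpha epsilon delta / alpha gamma beta zeta delta epsilon / delta beta zeta epsilon gamma alpha

row 1 has {alpha,gamma,epsilon}; column 4 has {beta,gamma,zeta} — only delta is left for (r1,c4).
row 6 has {alpha,beta,delta}; column 3 has {alpha,gamma,epsilon} — only zeta is left for (r6,c3).
row 6 has {alpha,beta,delta,zeta}; column 4 has {beta,gamma,delta,zeta} — only epsilon is left for (r6,c4).
row 6 has {alpha,beta,delta,epsilon,zeta}; column 5 is empty so far — only gamma is left for (r6,c5).
row 3 has {beta}; column 3 has {alpha,gamma,epsilon,zeta} — only delta is left for (r3,c3).
row 4 has {gamma,delta}; column 4 has {beta,gamma,delta,epsilon,zeta} — only alpha is left for (r4,c4).
row 5 has {alpha,zeta}; column 3 has {alpha,gamma,delta,epsilon,zeta} — only beta is left for (r5,c3).
row 5 has {alpha,beta,zeta}; column 6 has {alpha,gamma,delta} — only epsilon is left for (r5,c6).
row 3 has {beta,delta}; column 6 has {alpha,gamma,delta,epsilon} — only zeta is left for (r3,c6).
row 5 has {alpha,beta,epsilon,zeta}; column 5 has {gamma} — only delta is left for (r5,c5).
row 2 has {alpha,gamma,epsilon}; column 6 has {alpha,gamma,delta,epsilon,zeta} — only beta is left for (r2,c6).
row 3 has {beta,delta,zeta}; column 1 has {alpha,delta,epsilon} — only gamma is left for (r3,c1).
row 3 has {beta,gamma,delta,zeta}; column 2 has {alpha,beta} — only epsilon is left for (r3,c2).
row 3 has {beta,gamma,delta,epsilon,zeta}; column 5 has {gamma,delta} — only alpha is left for (r3,c5).
row 4 has {alpha,gamma,delta}; column 2 has {alpha,beta,epsilon} — only zeta is left for (r4,c2).
row 5 has {alpha,beta,delta,epsilon,zeta}; column 2 has {alpha,beta,epsilon,zeta} — only gamma is left for (r5,c2).
row 2 has {alpha,beta,gamma,epsilon}; column 2 has {alpha,beta,gamma,epsilon,zeta} — only delta is left for (r2,c2).
row 2 has {alpha,beta,gamma,delta,epsilon}; column 5 has {alpha,gamma,delta} — only zeta is left for (r2,c5).
row 4 has {alpha,gamma,delta,zeta}; column 1 has {alpha,gamma,delta,epsilon} — only beta is left for (r4,c1).
row 4 has {alpha,beta,gamma,delta,zeta}; column 5 has {alpha,gamma,delta,zeta} — only epsilon is left for (r4,c5).
row 1 has {alpha,gamma,delta,epsilon}; column 1 has {alpha,beta,gamma,delta,epsilon} — only zeta is left for (r1,c1).
row 1 has {alpha,gamma,delta,epsilon,zeta}; column 5 has {alpha,gamma,delta,epsilon,zeta} — only beta is left for (r1,c5).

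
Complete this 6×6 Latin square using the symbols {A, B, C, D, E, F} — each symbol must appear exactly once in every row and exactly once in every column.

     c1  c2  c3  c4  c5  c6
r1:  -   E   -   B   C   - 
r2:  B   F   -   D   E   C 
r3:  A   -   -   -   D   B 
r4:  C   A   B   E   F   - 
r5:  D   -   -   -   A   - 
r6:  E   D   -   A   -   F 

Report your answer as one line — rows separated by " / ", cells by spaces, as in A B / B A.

At row 1, column 1: row 1 has {B,C,E}; column 1 has {A,B,C,D,E}; that leaves F.
At row 2, column 3: row 2 has {B,C,D,E,F}; column 3 has {B}; that leaves A.
At row 3, column 2: row 3 has {A,B,D}; column 2 has {A,D,E,F}; that leaves C.
At row 3, column 4: row 3 has {A,B,C,D}; column 4 has {A,B,D,E}; that leaves F.
At row 4, column 6: row 4 has {A,B,C,E,F}; column 6 has {B,C,F}; that leaves D.
At row 5, column 2: row 5 has {A,D}; column 2 has {A,C,D,E,F}; that leaves B.
At row 5, column 4: row 5 has {A,B,D}; column 4 has {A,B,D,E,F}; that leaves C.
At row 5, column 6: row 5 has {A,B,C,D}; column 6 has {B,C,D,F}; that leaves E.
At row 6, column 3: row 6 has {A,D,E,F}; column 3 has {A,B}; that leaves C.
At row 6, column 5: row 6 has {A,C,D,E,F}; column 5 has {A,C,D,E,F}; that leaves B.
At row 1, column 3: row 1 has {B,C,E,F}; column 3 has {A,B,C}; that leaves D.
At row 1, column 6: row 1 has {B,C,D,E,F}; column 6 has {B,C,D,E,F}; that leaves A.
At row 3, column 3: row 3 has {A,B,C,D,F}; column 3 has {A,B,C,D}; that leaves E.
At row 5, column 3: row 5 has {A,B,C,D,E}; column 3 has {A,B,C,D,E}; that leaves F.

F E D B C A / B F A D E C / A C E F D B / C A B E F D / D B F C A E / E D C A B F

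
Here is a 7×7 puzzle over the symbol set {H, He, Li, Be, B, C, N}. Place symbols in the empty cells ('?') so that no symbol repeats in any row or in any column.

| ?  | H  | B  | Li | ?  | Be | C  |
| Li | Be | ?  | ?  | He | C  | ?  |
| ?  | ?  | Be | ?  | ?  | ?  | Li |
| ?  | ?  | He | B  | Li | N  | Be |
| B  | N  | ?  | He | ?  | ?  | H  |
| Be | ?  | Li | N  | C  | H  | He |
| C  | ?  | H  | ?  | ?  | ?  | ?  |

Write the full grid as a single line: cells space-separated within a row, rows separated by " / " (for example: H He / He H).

(r1,c5): row 1 has {H,Li,Be,B,C}; column 5 has {He,Li,C}, so it must be N.
(r2,c3): row 2 has {He,Li,Be,C}; column 3 has {H,He,Li,Be,B}, so it must be N.
(r2,c4): row 2 has {He,Li,Be,C,N}; column 4 has {He,Li,B,N}, so it must be H.
(r2,c7): row 2 has {H,He,Li,Be,C,N}; column 7 has {H,He,Li,Be,C}, so it must be B.
(r3,c4): row 3 has {Li,Be}; column 4 has {H,He,Li,B,N}, so it must be C.
(r4,c1): row 4 has {He,Li,Be,B,N}; column 1 has {Li,Be,B,C}, so it must be H.
(r4,c2): row 4 has {H,He,Li,Be,B,N}; column 2 has {H,Be,N}, so it must be C.
(r5,c3): row 5 has {H,He,B,N}; column 3 has {H,He,Li,Be,B,N}, so it must be C.
(r5,c5): row 5 has {H,He,B,C,N}; column 5 has {He,Li,C,N}, so it must be Be.
(r5,c6): row 5 has {H,He,Be,B,C,N}; column 6 has {H,Be,C,N}, so it must be Li.
(r6,c2): row 6 has {H,He,Li,Be,C,N}; column 2 has {H,Be,C,N}, so it must be B.
(r7,c4): row 7 has {H,C}; column 4 has {H,He,Li,B,C,N}, so it must be Be.
(r7,c5): row 7 has {H,Be,C}; column 5 has {He,Li,Be,C,N}, so it must be B.
(r7,c6): row 7 has {H,Be,B,C}; column 6 has {H,Li,Be,C,N}, so it must be He.
(r7,c7): row 7 has {H,He,Be,B,C}; column 7 has {H,He,Li,Be,B,C}, so it must be N.
(r1,c1): row 1 has {H,Li,Be,B,C,N}; column 1 has {H,Li,Be,B,C}, so it must be He.
(r3,c1): row 3 has {Li,Be,C}; column 1 has {H,He,Li,Be,B,C}, so it must be N.
(r3,c2): row 3 has {Li,Be,C,N}; column 2 has {H,Be,B,C,N}, so it must be He.
(r3,c5): row 3 has {He,Li,Be,C,N}; column 5 has {He,Li,Be,B,C,N}, so it must be H.
(r3,c6): row 3 has {H,He,Li,Be,C,N}; column 6 has {H,He,Li,Be,C,N}, so it must be B.
(r7,c2): row 7 has {H,He,Be,B,C,N}; column 2 has {H,He,Be,B,C,N}, so it must be Li.

He H B Li N Be C / Li Be N H He C B / N He Be C H B Li / H C He B Li N Be / B N C He Be Li H / Be B Li N C H He / C Li H Be B He N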